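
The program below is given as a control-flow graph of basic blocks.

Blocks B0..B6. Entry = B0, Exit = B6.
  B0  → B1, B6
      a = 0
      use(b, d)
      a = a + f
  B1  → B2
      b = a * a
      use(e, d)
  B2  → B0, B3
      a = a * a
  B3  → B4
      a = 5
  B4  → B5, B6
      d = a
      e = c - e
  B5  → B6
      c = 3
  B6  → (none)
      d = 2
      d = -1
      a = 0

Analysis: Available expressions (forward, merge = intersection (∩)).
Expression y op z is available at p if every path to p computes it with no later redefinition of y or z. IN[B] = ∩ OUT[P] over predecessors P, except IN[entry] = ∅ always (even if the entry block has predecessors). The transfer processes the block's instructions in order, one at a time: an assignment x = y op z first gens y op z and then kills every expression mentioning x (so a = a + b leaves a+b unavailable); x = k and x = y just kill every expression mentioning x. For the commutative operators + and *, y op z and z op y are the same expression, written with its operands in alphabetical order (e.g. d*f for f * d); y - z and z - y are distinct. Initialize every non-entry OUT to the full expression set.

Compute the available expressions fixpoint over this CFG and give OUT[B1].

Converged values:
  B0:  IN={}  OUT={}
  B1:  IN={}  OUT={a*a}
  B2:  IN={a*a}  OUT={}
  B3:  IN={}  OUT={}
  B4:  IN={}  OUT={}
  B5:  IN={}  OUT={}
  B6:  IN={}  OUT={}

Merge at B1: IN[B1] = OUT[B0] = {}
Applying B1's transfer function to that IN value gives OUT[B1] (row B1 above).

Answer: {a*a}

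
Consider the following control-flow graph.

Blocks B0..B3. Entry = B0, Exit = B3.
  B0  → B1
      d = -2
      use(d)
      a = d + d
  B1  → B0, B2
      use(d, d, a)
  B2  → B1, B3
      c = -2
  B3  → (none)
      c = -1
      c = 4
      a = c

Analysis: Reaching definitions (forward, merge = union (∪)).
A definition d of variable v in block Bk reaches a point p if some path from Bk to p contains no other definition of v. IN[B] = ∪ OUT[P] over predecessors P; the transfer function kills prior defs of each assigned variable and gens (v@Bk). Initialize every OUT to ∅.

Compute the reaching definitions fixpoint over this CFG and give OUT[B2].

Converged values:
  B0:   IN={a@B0, c@B2, d@B0}   OUT={a@B0, c@B2, d@B0}
  B1:   IN={a@B0, c@B2, d@B0}   OUT={a@B0, c@B2, d@B0}
  B2:   IN={a@B0, c@B2, d@B0}   OUT={a@B0, c@B2, d@B0}
  B3:   IN={a@B0, c@B2, d@B0}   OUT={a@B3, c@B3, d@B0}

Merge at B2: IN[B2] = OUT[B1] = {a@B0, c@B2, d@B0}
Applying B2's transfer function to that IN value gives OUT[B2] (row B2 above).

Answer: {a@B0, c@B2, d@B0}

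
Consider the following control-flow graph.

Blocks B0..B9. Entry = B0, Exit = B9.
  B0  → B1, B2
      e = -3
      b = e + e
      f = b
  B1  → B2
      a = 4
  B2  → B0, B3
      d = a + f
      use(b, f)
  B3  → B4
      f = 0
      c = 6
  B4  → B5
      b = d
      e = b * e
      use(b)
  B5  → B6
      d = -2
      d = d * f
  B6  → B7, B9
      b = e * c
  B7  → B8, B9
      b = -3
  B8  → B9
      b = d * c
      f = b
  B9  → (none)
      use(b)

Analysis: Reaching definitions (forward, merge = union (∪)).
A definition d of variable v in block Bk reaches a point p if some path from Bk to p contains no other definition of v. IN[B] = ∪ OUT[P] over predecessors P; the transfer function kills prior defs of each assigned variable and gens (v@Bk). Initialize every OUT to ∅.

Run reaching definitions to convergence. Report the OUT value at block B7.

Fixpoint table:
  B0: | IN={a@B1, b@B0, d@B2, e@B0, f@B0} | OUT={a@B1, b@B0, d@B2, e@B0, f@B0}
  B1: | IN={a@B1, b@B0, d@B2, e@B0, f@B0} | OUT={a@B1, b@B0, d@B2, e@B0, f@B0}
  B2: | IN={a@B1, b@B0, d@B2, e@B0, f@B0} | OUT={a@B1, b@B0, d@B2, e@B0, f@B0}
  B3: | IN={a@B1, b@B0, d@B2, e@B0, f@B0} | OUT={a@B1, b@B0, c@B3, d@B2, e@B0, f@B3}
  B4: | IN={a@B1, b@B0, c@B3, d@B2, e@B0, f@B3} | OUT={a@B1, b@B4, c@B3, d@B2, e@B4, f@B3}
  B5: | IN={a@B1, b@B4, c@B3, d@B2, e@B4, f@B3} | OUT={a@B1, b@B4, c@B3, d@B5, e@B4, f@B3}
  B6: | IN={a@B1, b@B4, c@B3, d@B5, e@B4, f@B3} | OUT={a@B1, b@B6, c@B3, d@B5, e@B4, f@B3}
  B7: | IN={a@B1, b@B6, c@B3, d@B5, e@B4, f@B3} | OUT={a@B1, b@B7, c@B3, d@B5, e@B4, f@B3}
  B8: | IN={a@B1, b@B7, c@B3, d@B5, e@B4, f@B3} | OUT={a@B1, b@B8, c@B3, d@B5, e@B4, f@B8}
  B9: | IN={a@B1, b@B6, b@B7, b@B8, c@B3, d@B5, e@B4, f@B3, f@B8} | OUT={a@B1, b@B6, b@B7, b@B8, c@B3, d@B5, e@B4, f@B3, f@B8}

Merge at B7: IN[B7] = OUT[B6] = {a@B1, b@B6, c@B3, d@B5, e@B4, f@B3}
Applying B7's transfer function to that IN value gives OUT[B7] (row B7 above).

Answer: {a@B1, b@B7, c@B3, d@B5, e@B4, f@B3}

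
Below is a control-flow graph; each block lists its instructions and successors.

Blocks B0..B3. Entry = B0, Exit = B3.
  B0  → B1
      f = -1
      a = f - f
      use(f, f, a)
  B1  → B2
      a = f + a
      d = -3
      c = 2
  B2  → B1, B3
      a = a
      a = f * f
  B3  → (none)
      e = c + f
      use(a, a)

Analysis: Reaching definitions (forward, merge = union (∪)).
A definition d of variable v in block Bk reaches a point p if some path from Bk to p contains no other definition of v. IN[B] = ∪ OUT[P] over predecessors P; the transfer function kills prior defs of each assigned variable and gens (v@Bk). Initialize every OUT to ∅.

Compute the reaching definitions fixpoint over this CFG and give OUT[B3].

Answer: {a@B2, c@B1, d@B1, e@B3, f@B0}

Working:
Converged values:
  B0: | IN={} | OUT={a@B0, f@B0}
  B1: | IN={a@B0, a@B2, c@B1, d@B1, f@B0} | OUT={a@B1, c@B1, d@B1, f@B0}
  B2: | IN={a@B1, c@B1, d@B1, f@B0} | OUT={a@B2, c@B1, d@B1, f@B0}
  B3: | IN={a@B2, c@B1, d@B1, f@B0} | OUT={a@B2, c@B1, d@B1, e@B3, f@B0}

Merge at B3: IN[B3] = OUT[B2] = {a@B2, c@B1, d@B1, f@B0}
Applying B3's transfer function to that IN value gives OUT[B3] (row B3 above).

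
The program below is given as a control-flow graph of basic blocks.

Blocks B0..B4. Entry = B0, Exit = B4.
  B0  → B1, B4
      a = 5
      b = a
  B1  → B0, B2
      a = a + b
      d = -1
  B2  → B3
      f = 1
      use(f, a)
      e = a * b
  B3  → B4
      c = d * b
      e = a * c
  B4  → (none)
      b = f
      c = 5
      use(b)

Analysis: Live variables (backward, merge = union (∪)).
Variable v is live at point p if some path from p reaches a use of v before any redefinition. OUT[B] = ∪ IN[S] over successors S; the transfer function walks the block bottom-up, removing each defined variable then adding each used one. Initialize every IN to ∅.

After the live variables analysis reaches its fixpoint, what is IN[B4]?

Answer: {f}

Trace:
Converged values:
  B0: | IN={f} | OUT={a, b, f}
  B1: | IN={a, b, f} | OUT={a, b, d, f}
  B2: | IN={a, b, d} | OUT={a, b, d, f}
  B3: | IN={a, b, d, f} | OUT={f}
  B4: | IN={f} | OUT={}

B4 is the boundary node: OUT[B4] = {}
Applying B4's transfer function to that OUT value gives IN[B4] (row B4 above).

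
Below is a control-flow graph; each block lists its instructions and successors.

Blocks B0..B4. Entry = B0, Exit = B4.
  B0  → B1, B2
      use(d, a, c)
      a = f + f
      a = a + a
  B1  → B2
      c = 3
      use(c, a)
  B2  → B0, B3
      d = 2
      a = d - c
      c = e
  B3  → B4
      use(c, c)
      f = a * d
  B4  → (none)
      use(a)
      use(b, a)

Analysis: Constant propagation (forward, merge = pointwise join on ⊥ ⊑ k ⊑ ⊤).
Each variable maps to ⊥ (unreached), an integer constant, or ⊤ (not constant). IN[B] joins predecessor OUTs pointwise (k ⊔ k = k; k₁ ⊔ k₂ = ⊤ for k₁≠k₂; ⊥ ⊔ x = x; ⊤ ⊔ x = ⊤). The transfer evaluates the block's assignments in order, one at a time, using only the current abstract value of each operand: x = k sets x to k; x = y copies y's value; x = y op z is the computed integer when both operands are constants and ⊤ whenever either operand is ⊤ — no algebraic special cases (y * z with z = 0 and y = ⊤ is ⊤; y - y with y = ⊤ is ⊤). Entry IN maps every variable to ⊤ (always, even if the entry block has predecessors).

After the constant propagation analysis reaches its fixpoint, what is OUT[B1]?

Fixpoint table:
  B0:  IN=(all ⊤)  OUT=(all ⊤)
  B1:  IN=(all ⊤)  OUT={c:3; rest ⊤}
  B2:  IN=(all ⊤)  OUT={d:2; rest ⊤}
  B3:  IN={d:2; rest ⊤}  OUT={d:2; rest ⊤}
  B4:  IN={d:2; rest ⊤}  OUT={d:2; rest ⊤}

Merge at B1: IN[B1] = OUT[B0] = {a: ⊤, b: ⊤, c: ⊤, d: ⊤, e: ⊤, f: ⊤}
Applying B1's transfer function to that IN value gives OUT[B1] (row B1 above).

Answer: {a: ⊤, b: ⊤, c: 3, d: ⊤, e: ⊤, f: ⊤}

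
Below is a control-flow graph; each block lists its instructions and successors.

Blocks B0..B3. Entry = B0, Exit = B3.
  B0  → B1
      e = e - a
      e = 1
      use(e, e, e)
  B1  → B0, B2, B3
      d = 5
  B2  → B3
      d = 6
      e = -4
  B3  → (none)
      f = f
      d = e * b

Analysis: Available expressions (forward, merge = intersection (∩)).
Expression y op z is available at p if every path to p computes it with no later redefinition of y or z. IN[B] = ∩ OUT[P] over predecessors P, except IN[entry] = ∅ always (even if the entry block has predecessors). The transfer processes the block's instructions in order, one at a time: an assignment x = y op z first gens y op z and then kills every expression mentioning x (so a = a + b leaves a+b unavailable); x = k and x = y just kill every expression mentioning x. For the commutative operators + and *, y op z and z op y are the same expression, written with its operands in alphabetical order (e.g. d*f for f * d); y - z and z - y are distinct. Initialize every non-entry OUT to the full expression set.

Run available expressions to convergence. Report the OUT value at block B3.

Fixpoint table:
  B0: | IN={} | OUT={}
  B1: | IN={} | OUT={}
  B2: | IN={} | OUT={}
  B3: | IN={} | OUT={b*e}

Merge at B3: IN[B3] = OUT[B1] ∩ OUT[B2] = {}
Applying B3's transfer function to that IN value gives OUT[B3] (row B3 above).

Answer: {b*e}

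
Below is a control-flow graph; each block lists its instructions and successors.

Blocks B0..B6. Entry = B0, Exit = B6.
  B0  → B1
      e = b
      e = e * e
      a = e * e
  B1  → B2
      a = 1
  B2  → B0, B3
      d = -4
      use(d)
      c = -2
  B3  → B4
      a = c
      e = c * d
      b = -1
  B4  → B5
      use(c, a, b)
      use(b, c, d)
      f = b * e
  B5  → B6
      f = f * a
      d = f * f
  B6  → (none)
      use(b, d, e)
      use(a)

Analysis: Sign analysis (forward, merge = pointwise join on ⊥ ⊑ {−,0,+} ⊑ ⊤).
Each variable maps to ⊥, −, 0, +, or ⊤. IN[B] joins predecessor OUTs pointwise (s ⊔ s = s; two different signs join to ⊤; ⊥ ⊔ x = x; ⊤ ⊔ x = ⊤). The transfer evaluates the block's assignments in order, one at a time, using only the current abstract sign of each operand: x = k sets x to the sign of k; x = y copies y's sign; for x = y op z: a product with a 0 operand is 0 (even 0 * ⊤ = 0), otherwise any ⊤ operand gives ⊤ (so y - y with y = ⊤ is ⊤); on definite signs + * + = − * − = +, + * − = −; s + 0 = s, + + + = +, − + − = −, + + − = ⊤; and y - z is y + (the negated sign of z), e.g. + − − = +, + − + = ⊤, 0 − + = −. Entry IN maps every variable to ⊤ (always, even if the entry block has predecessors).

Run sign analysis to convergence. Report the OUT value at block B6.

Answer: {a: -, b: -, c: -, d: +, e: +, f: +}

Working:
Converged values:
  B0: | IN=(all ⊤) | OUT=(all ⊤)
  B1: | IN=(all ⊤) | OUT={a:+; rest ⊤}
  B2: | IN={a:+; rest ⊤} | OUT={a:+, c:-, d:-; rest ⊤}
  B3: | IN={a:+, c:-, d:-; rest ⊤} | OUT={a:-, b:-, c:-, d:-, e:+; rest ⊤}
  B4: | IN={a:-, b:-, c:-, d:-, e:+; rest ⊤} | OUT={a:-, b:-, c:-, d:-, e:+, f:-; rest ⊤}
  B5: | IN={a:-, b:-, c:-, d:-, e:+, f:-; rest ⊤} | OUT={a:-, b:-, c:-, d:+, e:+, f:+; rest ⊤}
  B6: | IN={a:-, b:-, c:-, d:+, e:+, f:+; rest ⊤} | OUT={a:-, b:-, c:-, d:+, e:+, f:+; rest ⊤}

Merge at B6: IN[B6] = OUT[B5] = {a: -, b: -, c: -, d: +, e: +, f: +}
Applying B6's transfer function to that IN value gives OUT[B6] (row B6 above).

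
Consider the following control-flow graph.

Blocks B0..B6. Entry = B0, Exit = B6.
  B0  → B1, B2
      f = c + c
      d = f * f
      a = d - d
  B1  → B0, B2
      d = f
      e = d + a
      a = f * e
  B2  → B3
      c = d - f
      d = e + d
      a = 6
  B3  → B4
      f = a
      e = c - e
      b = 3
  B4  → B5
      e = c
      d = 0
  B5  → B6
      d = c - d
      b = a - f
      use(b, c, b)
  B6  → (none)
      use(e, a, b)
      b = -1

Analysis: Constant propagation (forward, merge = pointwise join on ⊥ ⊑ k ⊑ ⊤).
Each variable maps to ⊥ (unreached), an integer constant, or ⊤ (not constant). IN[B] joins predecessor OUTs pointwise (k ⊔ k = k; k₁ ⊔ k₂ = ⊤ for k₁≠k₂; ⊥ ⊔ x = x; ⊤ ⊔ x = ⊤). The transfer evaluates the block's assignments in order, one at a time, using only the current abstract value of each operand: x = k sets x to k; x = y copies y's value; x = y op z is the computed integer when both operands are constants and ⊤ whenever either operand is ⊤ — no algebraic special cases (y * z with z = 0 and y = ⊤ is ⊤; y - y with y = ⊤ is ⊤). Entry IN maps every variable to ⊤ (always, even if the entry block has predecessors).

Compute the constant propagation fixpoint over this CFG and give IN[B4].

Answer: {a: 6, b: 3, c: ⊤, d: ⊤, e: ⊤, f: 6}

Derivation:
Per-block solution:
  B0:  IN=(all ⊤)  OUT=(all ⊤)
  B1:  IN=(all ⊤)  OUT=(all ⊤)
  B2:  IN=(all ⊤)  OUT={a:6; rest ⊤}
  B3:  IN={a:6; rest ⊤}  OUT={a:6, b:3, f:6; rest ⊤}
  B4:  IN={a:6, b:3, f:6; rest ⊤}  OUT={a:6, b:3, d:0, f:6; rest ⊤}
  B5:  IN={a:6, b:3, d:0, f:6; rest ⊤}  OUT={a:6, b:0, f:6; rest ⊤}
  B6:  IN={a:6, b:0, f:6; rest ⊤}  OUT={a:6, b:-1, f:6; rest ⊤}

Merge at B4: IN[B4] = OUT[B3] = {a: 6, b: 3, c: ⊤, d: ⊤, e: ⊤, f: 6}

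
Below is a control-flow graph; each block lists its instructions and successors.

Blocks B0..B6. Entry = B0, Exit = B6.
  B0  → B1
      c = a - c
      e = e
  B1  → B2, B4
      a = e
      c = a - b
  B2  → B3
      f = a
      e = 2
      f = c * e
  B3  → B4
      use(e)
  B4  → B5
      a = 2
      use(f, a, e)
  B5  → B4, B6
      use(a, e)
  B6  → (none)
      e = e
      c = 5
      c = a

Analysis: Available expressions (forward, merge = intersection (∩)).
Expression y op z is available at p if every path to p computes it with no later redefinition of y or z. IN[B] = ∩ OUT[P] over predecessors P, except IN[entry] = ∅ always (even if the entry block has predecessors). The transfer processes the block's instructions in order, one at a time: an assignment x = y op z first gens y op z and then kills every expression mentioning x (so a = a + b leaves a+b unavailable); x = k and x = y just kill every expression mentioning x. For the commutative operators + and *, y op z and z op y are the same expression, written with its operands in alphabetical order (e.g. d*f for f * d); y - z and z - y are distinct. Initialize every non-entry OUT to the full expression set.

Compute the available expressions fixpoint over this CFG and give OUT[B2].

Answer: {a-b, c*e}

Working:
Per-block solution:
  B0:   IN={}   OUT={}
  B1:   IN={}   OUT={a-b}
  B2:   IN={a-b}   OUT={a-b, c*e}
  B3:   IN={a-b, c*e}   OUT={a-b, c*e}
  B4:   IN={}   OUT={}
  B5:   IN={}   OUT={}
  B6:   IN={}   OUT={}

Merge at B2: IN[B2] = OUT[B1] = {a-b}
Applying B2's transfer function to that IN value gives OUT[B2] (row B2 above).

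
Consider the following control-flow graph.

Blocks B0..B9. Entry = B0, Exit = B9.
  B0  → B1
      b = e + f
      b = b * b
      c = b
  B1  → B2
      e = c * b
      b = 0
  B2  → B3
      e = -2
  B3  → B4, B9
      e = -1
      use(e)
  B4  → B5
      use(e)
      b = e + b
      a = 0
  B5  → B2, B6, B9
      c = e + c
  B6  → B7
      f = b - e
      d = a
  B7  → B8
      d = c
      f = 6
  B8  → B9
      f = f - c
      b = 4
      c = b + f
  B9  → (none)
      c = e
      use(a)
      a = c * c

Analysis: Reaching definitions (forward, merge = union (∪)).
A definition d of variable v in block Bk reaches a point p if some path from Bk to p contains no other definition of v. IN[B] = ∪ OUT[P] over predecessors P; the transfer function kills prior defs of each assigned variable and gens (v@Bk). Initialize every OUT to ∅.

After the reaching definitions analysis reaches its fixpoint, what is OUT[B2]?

Converged values:
  B0:  IN={}  OUT={b@B0, c@B0}
  B1:  IN={b@B0, c@B0}  OUT={b@B1, c@B0, e@B1}
  B2:  IN={a@B4, b@B1, b@B4, c@B0, c@B5, e@B1, e@B3}  OUT={a@B4, b@B1, b@B4, c@B0, c@B5, e@B2}
  B3:  IN={a@B4, b@B1, b@B4, c@B0, c@B5, e@B2}  OUT={a@B4, b@B1, b@B4, c@B0, c@B5, e@B3}
  B4:  IN={a@B4, b@B1, b@B4, c@B0, c@B5, e@B3}  OUT={a@B4, b@B4, c@B0, c@B5, e@B3}
  B5:  IN={a@B4, b@B4, c@B0, c@B5, e@B3}  OUT={a@B4, b@B4, c@B5, e@B3}
  B6:  IN={a@B4, b@B4, c@B5, e@B3}  OUT={a@B4, b@B4, c@B5, d@B6, e@B3, f@B6}
  B7:  IN={a@B4, b@B4, c@B5, d@B6, e@B3, f@B6}  OUT={a@B4, b@B4, c@B5, d@B7, e@B3, f@B7}
  B8:  IN={a@B4, b@B4, c@B5, d@B7, e@B3, f@B7}  OUT={a@B4, b@B8, c@B8, d@B7, e@B3, f@B8}
  B9:  IN={a@B4, b@B1, b@B4, b@B8, c@B0, c@B5, c@B8, d@B7, e@B3, f@B8}  OUT={a@B9, b@B1, b@B4, b@B8, c@B9, d@B7, e@B3, f@B8}

Merge at B2: IN[B2] = OUT[B1] ⊔ OUT[B5] = {a@B4, b@B1, b@B4, c@B0, c@B5, e@B1, e@B3}
Applying B2's transfer function to that IN value gives OUT[B2] (row B2 above).

Answer: {a@B4, b@B1, b@B4, c@B0, c@B5, e@B2}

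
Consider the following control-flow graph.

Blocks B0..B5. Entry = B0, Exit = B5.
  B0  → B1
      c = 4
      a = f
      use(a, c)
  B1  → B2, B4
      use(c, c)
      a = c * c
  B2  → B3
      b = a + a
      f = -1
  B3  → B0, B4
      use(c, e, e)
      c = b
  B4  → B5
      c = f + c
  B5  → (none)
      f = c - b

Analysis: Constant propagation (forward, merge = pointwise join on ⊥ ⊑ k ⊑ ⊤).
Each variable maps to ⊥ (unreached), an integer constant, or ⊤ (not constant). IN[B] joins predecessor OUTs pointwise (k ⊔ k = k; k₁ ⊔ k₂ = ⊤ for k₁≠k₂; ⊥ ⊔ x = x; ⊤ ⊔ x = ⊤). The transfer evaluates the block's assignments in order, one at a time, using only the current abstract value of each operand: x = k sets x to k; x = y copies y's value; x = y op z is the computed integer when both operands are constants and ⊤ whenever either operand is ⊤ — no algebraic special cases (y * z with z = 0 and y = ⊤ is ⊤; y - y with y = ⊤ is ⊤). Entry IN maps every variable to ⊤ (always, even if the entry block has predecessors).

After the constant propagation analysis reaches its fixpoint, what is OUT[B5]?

Fixpoint table:
  B0:   IN=(all ⊤)   OUT={c:4; rest ⊤}
  B1:   IN={c:4; rest ⊤}   OUT={a:16, c:4; rest ⊤}
  B2:   IN={a:16, c:4; rest ⊤}   OUT={a:16, b:32, c:4, f:-1; rest ⊤}
  B3:   IN={a:16, b:32, c:4, f:-1; rest ⊤}   OUT={a:16, b:32, c:32, f:-1; rest ⊤}
  B4:   IN={a:16; rest ⊤}   OUT={a:16; rest ⊤}
  B5:   IN={a:16; rest ⊤}   OUT={a:16; rest ⊤}

Merge at B5: IN[B5] = OUT[B4] = {a: 16, b: ⊤, c: ⊤, d: ⊤, e: ⊤, f: ⊤}
Applying B5's transfer function to that IN value gives OUT[B5] (row B5 above).

Answer: {a: 16, b: ⊤, c: ⊤, d: ⊤, e: ⊤, f: ⊤}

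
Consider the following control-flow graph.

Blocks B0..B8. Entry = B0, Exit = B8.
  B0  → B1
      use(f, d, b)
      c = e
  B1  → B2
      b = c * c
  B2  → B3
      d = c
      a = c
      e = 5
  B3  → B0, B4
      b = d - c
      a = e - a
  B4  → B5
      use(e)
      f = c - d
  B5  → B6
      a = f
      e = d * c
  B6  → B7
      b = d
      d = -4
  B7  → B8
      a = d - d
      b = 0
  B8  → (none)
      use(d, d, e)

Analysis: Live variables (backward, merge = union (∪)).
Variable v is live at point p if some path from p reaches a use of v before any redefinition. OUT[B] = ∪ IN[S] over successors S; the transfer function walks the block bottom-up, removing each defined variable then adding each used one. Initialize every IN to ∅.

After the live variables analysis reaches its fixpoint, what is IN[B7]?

Answer: {d, e}

Working:
Converged values:
  B0:   IN={b, d, e, f}   OUT={c, f}
  B1:   IN={c, f}   OUT={c, f}
  B2:   IN={c, f}   OUT={a, c, d, e, f}
  B3:   IN={a, c, d, e, f}   OUT={b, c, d, e, f}
  B4:   IN={c, d, e}   OUT={c, d, f}
  B5:   IN={c, d, f}   OUT={d, e}
  B6:   IN={d, e}   OUT={d, e}
  B7:   IN={d, e}   OUT={d, e}
  B8:   IN={d, e}   OUT={}

Merge at B7: OUT[B7] = IN[B8] = {d, e}
Applying B7's transfer function to that OUT value gives IN[B7] (row B7 above).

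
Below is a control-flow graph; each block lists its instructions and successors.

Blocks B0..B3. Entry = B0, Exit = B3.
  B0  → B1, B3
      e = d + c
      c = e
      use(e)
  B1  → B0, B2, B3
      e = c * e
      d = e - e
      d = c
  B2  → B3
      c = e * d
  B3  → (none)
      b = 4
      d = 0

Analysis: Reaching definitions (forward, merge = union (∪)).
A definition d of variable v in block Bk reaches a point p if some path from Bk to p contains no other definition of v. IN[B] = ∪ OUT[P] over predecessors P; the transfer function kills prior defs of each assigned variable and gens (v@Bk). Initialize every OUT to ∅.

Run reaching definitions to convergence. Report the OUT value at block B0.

Converged values:
  B0: | IN={c@B0, d@B1, e@B1} | OUT={c@B0, d@B1, e@B0}
  B1: | IN={c@B0, d@B1, e@B0} | OUT={c@B0, d@B1, e@B1}
  B2: | IN={c@B0, d@B1, e@B1} | OUT={c@B2, d@B1, e@B1}
  B3: | IN={c@B0, c@B2, d@B1, e@B0, e@B1} | OUT={b@B3, c@B0, c@B2, d@B3, e@B0, e@B1}

Merge at B0 (entry node, so the boundary value {} is joined with the incoming edge(s)): IN[B0] = {} ⊔ OUT[B1] = {c@B0, d@B1, e@B1}
Applying B0's transfer function to that IN value gives OUT[B0] (row B0 above).

Answer: {c@B0, d@B1, e@B0}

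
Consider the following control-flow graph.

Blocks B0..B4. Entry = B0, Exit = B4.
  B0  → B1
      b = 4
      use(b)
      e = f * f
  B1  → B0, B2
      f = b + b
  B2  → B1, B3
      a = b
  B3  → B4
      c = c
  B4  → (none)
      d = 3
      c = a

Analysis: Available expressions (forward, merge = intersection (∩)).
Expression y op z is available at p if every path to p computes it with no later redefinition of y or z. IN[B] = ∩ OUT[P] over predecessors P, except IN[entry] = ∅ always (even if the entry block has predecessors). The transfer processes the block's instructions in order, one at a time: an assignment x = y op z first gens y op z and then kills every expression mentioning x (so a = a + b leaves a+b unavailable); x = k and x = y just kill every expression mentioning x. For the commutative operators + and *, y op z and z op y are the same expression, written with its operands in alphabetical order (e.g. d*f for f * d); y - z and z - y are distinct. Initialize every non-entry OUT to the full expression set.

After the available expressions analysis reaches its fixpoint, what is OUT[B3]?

Answer: {b+b}

Derivation:
Converged values:
  B0: | IN={} | OUT={f*f}
  B1: | IN={} | OUT={b+b}
  B2: | IN={b+b} | OUT={b+b}
  B3: | IN={b+b} | OUT={b+b}
  B4: | IN={b+b} | OUT={b+b}

Merge at B3: IN[B3] = OUT[B2] = {b+b}
Applying B3's transfer function to that IN value gives OUT[B3] (row B3 above).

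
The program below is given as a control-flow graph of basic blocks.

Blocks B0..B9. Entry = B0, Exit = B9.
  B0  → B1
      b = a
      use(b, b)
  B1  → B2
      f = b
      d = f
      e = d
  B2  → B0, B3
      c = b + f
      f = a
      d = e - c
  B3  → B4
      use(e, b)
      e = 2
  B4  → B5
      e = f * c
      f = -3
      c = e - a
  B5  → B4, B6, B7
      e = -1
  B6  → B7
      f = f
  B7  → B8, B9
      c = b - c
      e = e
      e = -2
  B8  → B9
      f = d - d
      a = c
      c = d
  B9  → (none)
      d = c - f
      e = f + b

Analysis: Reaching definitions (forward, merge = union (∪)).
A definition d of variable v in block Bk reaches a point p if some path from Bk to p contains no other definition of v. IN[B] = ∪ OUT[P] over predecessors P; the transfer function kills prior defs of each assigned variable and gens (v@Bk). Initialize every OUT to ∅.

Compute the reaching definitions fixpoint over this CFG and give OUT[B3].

Answer: {b@B0, c@B2, d@B2, e@B3, f@B2}

Derivation:
Per-block solution:
  B0: | IN={b@B0, c@B2, d@B2, e@B1, f@B2} | OUT={b@B0, c@B2, d@B2, e@B1, f@B2}
  B1: | IN={b@B0, c@B2, d@B2, e@B1, f@B2} | OUT={b@B0, c@B2, d@B1, e@B1, f@B1}
  B2: | IN={b@B0, c@B2, d@B1, e@B1, f@B1} | OUT={b@B0, c@B2, d@B2, e@B1, f@B2}
  B3: | IN={b@B0, c@B2, d@B2, e@B1, f@B2} | OUT={b@B0, c@B2, d@B2, e@B3, f@B2}
  B4: | IN={b@B0, c@B2, c@B4, d@B2, e@B3, e@B5, f@B2, f@B4} | OUT={b@B0, c@B4, d@B2, e@B4, f@B4}
  B5: | IN={b@B0, c@B4, d@B2, e@B4, f@B4} | OUT={b@B0, c@B4, d@B2, e@B5, f@B4}
  B6: | IN={b@B0, c@B4, d@B2, e@B5, f@B4} | OUT={b@B0, c@B4, d@B2, e@B5, f@B6}
  B7: | IN={b@B0, c@B4, d@B2, e@B5, f@B4, f@B6} | OUT={b@B0, c@B7, d@B2, e@B7, f@B4, f@B6}
  B8: | IN={b@B0, c@B7, d@B2, e@B7, f@B4, f@B6} | OUT={a@B8, b@B0, c@B8, d@B2, e@B7, f@B8}
  B9: | IN={a@B8, b@B0, c@B7, c@B8, d@B2, e@B7, f@B4, f@B6, f@B8} | OUT={a@B8, b@B0, c@B7, c@B8, d@B9, e@B9, f@B4, f@B6, f@B8}

Merge at B3: IN[B3] = OUT[B2] = {b@B0, c@B2, d@B2, e@B1, f@B2}
Applying B3's transfer function to that IN value gives OUT[B3] (row B3 above).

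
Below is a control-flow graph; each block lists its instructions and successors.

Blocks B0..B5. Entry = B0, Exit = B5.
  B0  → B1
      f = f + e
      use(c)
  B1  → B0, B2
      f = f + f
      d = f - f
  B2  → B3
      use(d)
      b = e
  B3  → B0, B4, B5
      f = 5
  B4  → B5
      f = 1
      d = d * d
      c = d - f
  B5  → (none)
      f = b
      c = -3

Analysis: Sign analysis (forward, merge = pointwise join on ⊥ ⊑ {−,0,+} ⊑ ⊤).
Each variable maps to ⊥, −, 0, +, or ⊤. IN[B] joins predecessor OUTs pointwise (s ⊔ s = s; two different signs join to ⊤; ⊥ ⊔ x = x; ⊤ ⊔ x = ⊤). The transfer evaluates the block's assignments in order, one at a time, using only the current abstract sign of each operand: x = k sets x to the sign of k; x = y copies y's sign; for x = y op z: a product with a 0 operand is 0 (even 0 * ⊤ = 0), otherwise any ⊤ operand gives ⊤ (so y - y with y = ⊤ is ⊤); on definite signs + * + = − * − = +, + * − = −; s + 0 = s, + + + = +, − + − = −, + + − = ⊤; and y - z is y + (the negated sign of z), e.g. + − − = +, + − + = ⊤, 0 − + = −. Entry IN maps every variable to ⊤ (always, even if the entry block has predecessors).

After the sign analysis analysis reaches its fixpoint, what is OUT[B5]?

Converged values:
  B0:  IN=(all ⊤)  OUT=(all ⊤)
  B1:  IN=(all ⊤)  OUT=(all ⊤)
  B2:  IN=(all ⊤)  OUT=(all ⊤)
  B3:  IN=(all ⊤)  OUT={f:+; rest ⊤}
  B4:  IN={f:+; rest ⊤}  OUT={f:+; rest ⊤}
  B5:  IN={f:+; rest ⊤}  OUT={c:-; rest ⊤}

Merge at B5: IN[B5] = OUT[B3] ⊔ OUT[B4] = {a: ⊤, b: ⊤, c: ⊤, d: ⊤, e: ⊤, f: +}
Applying B5's transfer function to that IN value gives OUT[B5] (row B5 above).

Answer: {a: ⊤, b: ⊤, c: -, d: ⊤, e: ⊤, f: ⊤}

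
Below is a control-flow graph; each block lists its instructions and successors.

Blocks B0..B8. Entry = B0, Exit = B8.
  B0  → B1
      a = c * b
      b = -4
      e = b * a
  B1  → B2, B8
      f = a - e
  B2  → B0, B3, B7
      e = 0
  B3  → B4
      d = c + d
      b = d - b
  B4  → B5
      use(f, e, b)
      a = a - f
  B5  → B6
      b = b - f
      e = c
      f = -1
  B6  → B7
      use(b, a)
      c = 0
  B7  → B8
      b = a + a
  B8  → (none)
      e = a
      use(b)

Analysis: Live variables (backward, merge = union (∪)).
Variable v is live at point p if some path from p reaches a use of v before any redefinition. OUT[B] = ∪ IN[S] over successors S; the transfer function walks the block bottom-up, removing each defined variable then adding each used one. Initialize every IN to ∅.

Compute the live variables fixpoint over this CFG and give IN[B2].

Fixpoint table:
  B0: | IN={b, c, d} | OUT={a, b, c, d, e}
  B1: | IN={a, b, c, d, e} | OUT={a, b, c, d, f}
  B2: | IN={a, b, c, d, f} | OUT={a, b, c, d, e, f}
  B3: | IN={a, b, c, d, e, f} | OUT={a, b, c, e, f}
  B4: | IN={a, b, c, e, f} | OUT={a, b, c, f}
  B5: | IN={a, b, c, f} | OUT={a, b}
  B6: | IN={a, b} | OUT={a}
  B7: | IN={a} | OUT={a, b}
  B8: | IN={a, b} | OUT={}

Merge at B2: OUT[B2] = IN[B0] ⊔ IN[B3] ⊔ IN[B7] = {a, b, c, d, e, f}
Applying B2's transfer function to that OUT value gives IN[B2] (row B2 above).

Answer: {a, b, c, d, f}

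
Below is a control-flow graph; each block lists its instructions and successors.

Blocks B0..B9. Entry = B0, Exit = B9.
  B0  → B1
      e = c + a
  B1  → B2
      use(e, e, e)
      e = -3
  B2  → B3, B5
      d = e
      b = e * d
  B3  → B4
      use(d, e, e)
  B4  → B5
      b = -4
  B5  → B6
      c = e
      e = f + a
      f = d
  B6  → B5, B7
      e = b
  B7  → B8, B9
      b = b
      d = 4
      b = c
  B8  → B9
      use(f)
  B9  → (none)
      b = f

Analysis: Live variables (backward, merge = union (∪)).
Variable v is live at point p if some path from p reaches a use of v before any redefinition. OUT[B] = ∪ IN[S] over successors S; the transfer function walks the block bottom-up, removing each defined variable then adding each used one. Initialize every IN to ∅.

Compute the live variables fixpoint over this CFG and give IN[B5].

Converged values:
  B0:  IN={a, c, f}  OUT={a, e, f}
  B1:  IN={a, e, f}  OUT={a, e, f}
  B2:  IN={a, e, f}  OUT={a, b, d, e, f}
  B3:  IN={a, d, e, f}  OUT={a, d, e, f}
  B4:  IN={a, d, e, f}  OUT={a, b, d, e, f}
  B5:  IN={a, b, d, e, f}  OUT={a, b, c, d, f}
  B6:  IN={a, b, c, d, f}  OUT={a, b, c, d, e, f}
  B7:  IN={b, c, f}  OUT={f}
  B8:  IN={f}  OUT={f}
  B9:  IN={f}  OUT={}

Merge at B5: OUT[B5] = IN[B6] = {a, b, c, d, f}
Applying B5's transfer function to that OUT value gives IN[B5] (row B5 above).

Answer: {a, b, d, e, f}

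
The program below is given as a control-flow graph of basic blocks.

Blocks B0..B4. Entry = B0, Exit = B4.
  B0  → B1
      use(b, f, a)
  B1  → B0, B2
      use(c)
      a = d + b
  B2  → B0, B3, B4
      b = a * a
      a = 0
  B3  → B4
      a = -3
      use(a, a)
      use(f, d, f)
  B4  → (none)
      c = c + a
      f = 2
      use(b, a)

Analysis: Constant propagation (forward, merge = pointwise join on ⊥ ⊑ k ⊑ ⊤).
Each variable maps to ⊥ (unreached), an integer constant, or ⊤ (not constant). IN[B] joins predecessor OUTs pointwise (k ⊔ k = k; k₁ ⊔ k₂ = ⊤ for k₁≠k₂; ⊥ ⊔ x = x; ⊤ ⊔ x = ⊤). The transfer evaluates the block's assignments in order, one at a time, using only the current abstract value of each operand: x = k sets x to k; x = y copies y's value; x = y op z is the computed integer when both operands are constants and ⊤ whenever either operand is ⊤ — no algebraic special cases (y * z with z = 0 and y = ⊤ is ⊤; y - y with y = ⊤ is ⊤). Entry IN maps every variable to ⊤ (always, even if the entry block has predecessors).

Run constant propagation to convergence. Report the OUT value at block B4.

Answer: {a: ⊤, b: ⊤, c: ⊤, d: ⊤, e: ⊤, f: 2}

Derivation:
Fixpoint table:
  B0:  IN=(all ⊤)  OUT=(all ⊤)
  B1:  IN=(all ⊤)  OUT=(all ⊤)
  B2:  IN=(all ⊤)  OUT={a:0; rest ⊤}
  B3:  IN={a:0; rest ⊤}  OUT={a:-3; rest ⊤}
  B4:  IN=(all ⊤)  OUT={f:2; rest ⊤}

Merge at B4: IN[B4] = OUT[B2] ⊔ OUT[B3] = {a: ⊤, b: ⊤, c: ⊤, d: ⊤, e: ⊤, f: ⊤}
Applying B4's transfer function to that IN value gives OUT[B4] (row B4 above).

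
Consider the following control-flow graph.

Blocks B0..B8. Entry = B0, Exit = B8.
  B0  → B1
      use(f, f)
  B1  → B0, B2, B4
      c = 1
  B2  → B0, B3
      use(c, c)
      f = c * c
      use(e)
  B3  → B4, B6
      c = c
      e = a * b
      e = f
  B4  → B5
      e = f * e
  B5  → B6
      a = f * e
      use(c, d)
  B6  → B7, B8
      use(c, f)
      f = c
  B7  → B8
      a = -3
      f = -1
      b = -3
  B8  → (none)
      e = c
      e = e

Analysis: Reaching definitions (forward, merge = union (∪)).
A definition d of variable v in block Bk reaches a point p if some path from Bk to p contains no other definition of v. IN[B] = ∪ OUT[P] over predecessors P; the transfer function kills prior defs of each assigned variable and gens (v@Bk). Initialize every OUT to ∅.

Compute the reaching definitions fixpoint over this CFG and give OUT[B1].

Fixpoint table:
  B0:  IN={c@B1, f@B2}  OUT={c@B1, f@B2}
  B1:  IN={c@B1, f@B2}  OUT={c@B1, f@B2}
  B2:  IN={c@B1, f@B2}  OUT={c@B1, f@B2}
  B3:  IN={c@B1, f@B2}  OUT={c@B3, e@B3, f@B2}
  B4:  IN={c@B1, c@B3, e@B3, f@B2}  OUT={c@B1, c@B3, e@B4, f@B2}
  B5:  IN={c@B1, c@B3, e@B4, f@B2}  OUT={a@B5, c@B1, c@B3, e@B4, f@B2}
  B6:  IN={a@B5, c@B1, c@B3, e@B3, e@B4, f@B2}  OUT={a@B5, c@B1, c@B3, e@B3, e@B4, f@B6}
  B7:  IN={a@B5, c@B1, c@B3, e@B3, e@B4, f@B6}  OUT={a@B7, b@B7, c@B1, c@B3, e@B3, e@B4, f@B7}
  B8:  IN={a@B5, a@B7, b@B7, c@B1, c@B3, e@B3, e@B4, f@B6, f@B7}  OUT={a@B5, a@B7, b@B7, c@B1, c@B3, e@B8, f@B6, f@B7}

Merge at B1: IN[B1] = OUT[B0] = {c@B1, f@B2}
Applying B1's transfer function to that IN value gives OUT[B1] (row B1 above).

Answer: {c@B1, f@B2}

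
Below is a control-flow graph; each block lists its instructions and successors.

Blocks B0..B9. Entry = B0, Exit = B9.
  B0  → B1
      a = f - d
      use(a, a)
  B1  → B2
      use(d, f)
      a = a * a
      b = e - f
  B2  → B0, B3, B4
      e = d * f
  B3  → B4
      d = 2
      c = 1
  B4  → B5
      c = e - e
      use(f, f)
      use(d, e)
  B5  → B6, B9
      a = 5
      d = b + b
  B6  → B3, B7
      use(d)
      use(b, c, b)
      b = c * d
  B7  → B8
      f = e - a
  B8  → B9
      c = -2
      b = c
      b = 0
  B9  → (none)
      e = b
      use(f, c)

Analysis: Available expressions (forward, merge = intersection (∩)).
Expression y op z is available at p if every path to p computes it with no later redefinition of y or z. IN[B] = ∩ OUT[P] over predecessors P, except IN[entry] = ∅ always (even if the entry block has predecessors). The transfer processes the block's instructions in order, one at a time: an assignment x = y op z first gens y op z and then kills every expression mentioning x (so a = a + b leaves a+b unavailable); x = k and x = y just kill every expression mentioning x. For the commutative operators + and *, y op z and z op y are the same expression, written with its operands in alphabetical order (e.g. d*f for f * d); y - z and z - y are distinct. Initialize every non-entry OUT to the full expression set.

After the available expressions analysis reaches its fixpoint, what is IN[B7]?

Answer: {c*d, e-e}

Derivation:
Fixpoint table:
  B0:  IN={}  OUT={f-d}
  B1:  IN={f-d}  OUT={e-f, f-d}
  B2:  IN={e-f, f-d}  OUT={d*f, f-d}
  B3:  IN={}  OUT={}
  B4:  IN={}  OUT={e-e}
  B5:  IN={e-e}  OUT={b+b, e-e}
  B6:  IN={b+b, e-e}  OUT={c*d, e-e}
  B7:  IN={c*d, e-e}  OUT={c*d, e-a, e-e}
  B8:  IN={c*d, e-a, e-e}  OUT={e-a, e-e}
  B9:  IN={e-e}  OUT={}

Merge at B7: IN[B7] = OUT[B6] = {c*d, e-e}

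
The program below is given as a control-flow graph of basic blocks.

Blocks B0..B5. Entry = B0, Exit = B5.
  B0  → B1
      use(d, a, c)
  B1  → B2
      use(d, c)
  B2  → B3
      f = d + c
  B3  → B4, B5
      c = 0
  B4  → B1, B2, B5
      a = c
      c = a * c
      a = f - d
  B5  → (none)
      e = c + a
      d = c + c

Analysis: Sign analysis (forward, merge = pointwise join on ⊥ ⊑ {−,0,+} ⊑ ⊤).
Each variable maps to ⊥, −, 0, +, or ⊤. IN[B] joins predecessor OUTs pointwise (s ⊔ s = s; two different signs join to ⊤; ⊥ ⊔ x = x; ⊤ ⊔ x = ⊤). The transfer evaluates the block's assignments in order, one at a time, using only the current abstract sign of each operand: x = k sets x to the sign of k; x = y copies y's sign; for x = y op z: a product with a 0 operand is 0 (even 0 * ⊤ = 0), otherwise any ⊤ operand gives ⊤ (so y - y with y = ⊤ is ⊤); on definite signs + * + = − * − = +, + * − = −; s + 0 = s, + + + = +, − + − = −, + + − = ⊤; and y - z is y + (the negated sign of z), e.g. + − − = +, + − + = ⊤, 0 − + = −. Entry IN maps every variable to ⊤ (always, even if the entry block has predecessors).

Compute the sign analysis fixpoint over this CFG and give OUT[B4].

Answer: {a: ⊤, b: ⊤, c: 0, d: ⊤, e: ⊤, f: ⊤}

Trace:
Per-block solution:
  B0:   IN=(all ⊤)   OUT=(all ⊤)
  B1:   IN=(all ⊤)   OUT=(all ⊤)
  B2:   IN=(all ⊤)   OUT=(all ⊤)
  B3:   IN=(all ⊤)   OUT={c:0; rest ⊤}
  B4:   IN={c:0; rest ⊤}   OUT={c:0; rest ⊤}
  B5:   IN={c:0; rest ⊤}   OUT={c:0, d:0; rest ⊤}

Merge at B4: IN[B4] = OUT[B3] = {a: ⊤, b: ⊤, c: 0, d: ⊤, e: ⊤, f: ⊤}
Applying B4's transfer function to that IN value gives OUT[B4] (row B4 above).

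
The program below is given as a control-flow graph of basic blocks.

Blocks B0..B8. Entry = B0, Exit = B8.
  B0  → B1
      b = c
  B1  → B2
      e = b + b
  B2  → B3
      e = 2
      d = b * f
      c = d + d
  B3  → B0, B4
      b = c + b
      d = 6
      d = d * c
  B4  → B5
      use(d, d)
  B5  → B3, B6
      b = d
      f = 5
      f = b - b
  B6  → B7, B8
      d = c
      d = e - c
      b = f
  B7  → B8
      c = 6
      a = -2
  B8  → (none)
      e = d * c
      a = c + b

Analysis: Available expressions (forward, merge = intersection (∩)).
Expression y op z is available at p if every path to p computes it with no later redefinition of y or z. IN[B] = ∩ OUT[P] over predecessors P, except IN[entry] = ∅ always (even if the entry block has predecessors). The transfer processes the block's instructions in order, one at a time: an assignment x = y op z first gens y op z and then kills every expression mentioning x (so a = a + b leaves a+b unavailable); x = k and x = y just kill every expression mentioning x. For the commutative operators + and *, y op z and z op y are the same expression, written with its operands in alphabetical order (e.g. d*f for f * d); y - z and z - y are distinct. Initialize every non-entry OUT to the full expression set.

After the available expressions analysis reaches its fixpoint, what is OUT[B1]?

Answer: {b+b}

Derivation:
Per-block solution:
  B0: | IN={} | OUT={}
  B1: | IN={} | OUT={b+b}
  B2: | IN={b+b} | OUT={b*f, b+b, d+d}
  B3: | IN={} | OUT={}
  B4: | IN={} | OUT={}
  B5: | IN={} | OUT={b-b}
  B6: | IN={b-b} | OUT={e-c}
  B7: | IN={e-c} | OUT={}
  B8: | IN={} | OUT={b+c, c*d}

Merge at B1: IN[B1] = OUT[B0] = {}
Applying B1's transfer function to that IN value gives OUT[B1] (row B1 above).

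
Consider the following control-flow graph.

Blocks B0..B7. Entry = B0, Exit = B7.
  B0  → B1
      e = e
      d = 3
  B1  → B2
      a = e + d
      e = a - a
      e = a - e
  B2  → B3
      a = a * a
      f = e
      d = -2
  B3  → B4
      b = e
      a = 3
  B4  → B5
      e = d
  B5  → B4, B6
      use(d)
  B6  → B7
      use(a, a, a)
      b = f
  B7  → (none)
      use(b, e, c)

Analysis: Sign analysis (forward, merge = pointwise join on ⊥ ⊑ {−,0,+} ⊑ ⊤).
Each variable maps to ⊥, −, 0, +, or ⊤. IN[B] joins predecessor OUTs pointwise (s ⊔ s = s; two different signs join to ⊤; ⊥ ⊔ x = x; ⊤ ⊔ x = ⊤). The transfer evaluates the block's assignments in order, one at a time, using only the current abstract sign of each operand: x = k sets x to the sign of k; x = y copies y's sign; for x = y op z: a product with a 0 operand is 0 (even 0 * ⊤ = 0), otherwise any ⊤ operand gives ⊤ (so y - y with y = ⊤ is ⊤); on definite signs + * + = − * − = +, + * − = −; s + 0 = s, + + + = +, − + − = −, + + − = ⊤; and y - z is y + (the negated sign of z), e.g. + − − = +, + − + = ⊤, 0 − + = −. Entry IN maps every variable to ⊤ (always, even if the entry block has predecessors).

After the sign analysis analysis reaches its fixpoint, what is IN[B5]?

Fixpoint table:
  B0:  IN=(all ⊤)  OUT={d:+; rest ⊤}
  B1:  IN={d:+; rest ⊤}  OUT={d:+; rest ⊤}
  B2:  IN={d:+; rest ⊤}  OUT={d:-; rest ⊤}
  B3:  IN={d:-; rest ⊤}  OUT={a:+, d:-; rest ⊤}
  B4:  IN={a:+, d:-; rest ⊤}  OUT={a:+, d:-, e:-; rest ⊤}
  B5:  IN={a:+, d:-, e:-; rest ⊤}  OUT={a:+, d:-, e:-; rest ⊤}
  B6:  IN={a:+, d:-, e:-; rest ⊤}  OUT={a:+, d:-, e:-; rest ⊤}
  B7:  IN={a:+, d:-, e:-; rest ⊤}  OUT={a:+, d:-, e:-; rest ⊤}

Merge at B5: IN[B5] = OUT[B4] = {a: +, b: ⊤, c: ⊤, d: -, e: -, f: ⊤}

Answer: {a: +, b: ⊤, c: ⊤, d: -, e: -, f: ⊤}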